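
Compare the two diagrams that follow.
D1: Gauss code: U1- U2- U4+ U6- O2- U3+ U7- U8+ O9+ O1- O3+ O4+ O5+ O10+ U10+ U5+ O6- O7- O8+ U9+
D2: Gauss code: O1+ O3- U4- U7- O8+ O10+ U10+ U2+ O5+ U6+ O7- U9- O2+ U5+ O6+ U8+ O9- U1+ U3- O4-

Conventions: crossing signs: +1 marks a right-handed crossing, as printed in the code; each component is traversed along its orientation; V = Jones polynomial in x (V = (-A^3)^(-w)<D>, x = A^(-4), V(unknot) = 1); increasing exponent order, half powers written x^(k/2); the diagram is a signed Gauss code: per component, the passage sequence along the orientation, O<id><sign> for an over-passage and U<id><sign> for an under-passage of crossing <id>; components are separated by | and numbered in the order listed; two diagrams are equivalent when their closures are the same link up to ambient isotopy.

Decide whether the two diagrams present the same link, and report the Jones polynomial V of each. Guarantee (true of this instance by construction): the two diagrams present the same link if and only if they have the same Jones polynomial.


same link: no
V(D1) = 1  [10 crossings, <D> = A^6, w = +2]
V(D2) = x^-1 - 1 + 2x - 2x^2 + 2x^3 - 2x^4 + x^5  [10 crossings, <D> = A^-14 - 2A^-10 + 2A^-6 - 2A^-2 + 2A^2 - A^6 + A^10, w = +2]
insight: comparing 2 Jones polynomials yields 2 groups


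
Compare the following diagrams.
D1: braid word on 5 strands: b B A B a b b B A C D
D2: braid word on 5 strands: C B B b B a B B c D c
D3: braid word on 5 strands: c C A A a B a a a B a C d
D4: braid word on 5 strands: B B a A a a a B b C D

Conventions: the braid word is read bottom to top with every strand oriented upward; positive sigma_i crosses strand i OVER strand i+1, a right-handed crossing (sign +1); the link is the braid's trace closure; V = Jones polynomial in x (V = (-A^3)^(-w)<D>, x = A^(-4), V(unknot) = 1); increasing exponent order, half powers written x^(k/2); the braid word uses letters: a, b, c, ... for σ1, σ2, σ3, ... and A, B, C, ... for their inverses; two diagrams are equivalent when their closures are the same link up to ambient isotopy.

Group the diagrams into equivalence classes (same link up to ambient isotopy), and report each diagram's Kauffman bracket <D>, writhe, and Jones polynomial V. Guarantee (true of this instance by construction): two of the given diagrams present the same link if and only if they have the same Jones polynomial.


equivalence classes: {D1} | {D2} | {D3, D4}
D1 (bracket A^-7 + A; 11 crossings at w = -3): V = -x^(-5/2) - x^(-1/2)
V(D2) = -x^(-11/2) + x^(-9/2) - x^(-7/2) - x^(-3/2)  (w -3, c 11, <D> = A^-3 + A^5 - A^9 + A^13)
D3 (bracket -A^-11 + A^-7 - A^-3 + 2A + A^9; 13 crossings at w = +1): V = -x^(-3/2) - 2x^(1/2) + x^(3/2) - x^(5/2) + x^(7/2)
D4 (bracket -A^-17 + A^-13 - A^-9 + 2A^-5 + A^3; 11 crossings at w = -1): V = -x^(-3/2) - 2x^(1/2) + x^(3/2) - x^(5/2) + x^(7/2)
observation: 3 values of V(x) split the 4 diagrams


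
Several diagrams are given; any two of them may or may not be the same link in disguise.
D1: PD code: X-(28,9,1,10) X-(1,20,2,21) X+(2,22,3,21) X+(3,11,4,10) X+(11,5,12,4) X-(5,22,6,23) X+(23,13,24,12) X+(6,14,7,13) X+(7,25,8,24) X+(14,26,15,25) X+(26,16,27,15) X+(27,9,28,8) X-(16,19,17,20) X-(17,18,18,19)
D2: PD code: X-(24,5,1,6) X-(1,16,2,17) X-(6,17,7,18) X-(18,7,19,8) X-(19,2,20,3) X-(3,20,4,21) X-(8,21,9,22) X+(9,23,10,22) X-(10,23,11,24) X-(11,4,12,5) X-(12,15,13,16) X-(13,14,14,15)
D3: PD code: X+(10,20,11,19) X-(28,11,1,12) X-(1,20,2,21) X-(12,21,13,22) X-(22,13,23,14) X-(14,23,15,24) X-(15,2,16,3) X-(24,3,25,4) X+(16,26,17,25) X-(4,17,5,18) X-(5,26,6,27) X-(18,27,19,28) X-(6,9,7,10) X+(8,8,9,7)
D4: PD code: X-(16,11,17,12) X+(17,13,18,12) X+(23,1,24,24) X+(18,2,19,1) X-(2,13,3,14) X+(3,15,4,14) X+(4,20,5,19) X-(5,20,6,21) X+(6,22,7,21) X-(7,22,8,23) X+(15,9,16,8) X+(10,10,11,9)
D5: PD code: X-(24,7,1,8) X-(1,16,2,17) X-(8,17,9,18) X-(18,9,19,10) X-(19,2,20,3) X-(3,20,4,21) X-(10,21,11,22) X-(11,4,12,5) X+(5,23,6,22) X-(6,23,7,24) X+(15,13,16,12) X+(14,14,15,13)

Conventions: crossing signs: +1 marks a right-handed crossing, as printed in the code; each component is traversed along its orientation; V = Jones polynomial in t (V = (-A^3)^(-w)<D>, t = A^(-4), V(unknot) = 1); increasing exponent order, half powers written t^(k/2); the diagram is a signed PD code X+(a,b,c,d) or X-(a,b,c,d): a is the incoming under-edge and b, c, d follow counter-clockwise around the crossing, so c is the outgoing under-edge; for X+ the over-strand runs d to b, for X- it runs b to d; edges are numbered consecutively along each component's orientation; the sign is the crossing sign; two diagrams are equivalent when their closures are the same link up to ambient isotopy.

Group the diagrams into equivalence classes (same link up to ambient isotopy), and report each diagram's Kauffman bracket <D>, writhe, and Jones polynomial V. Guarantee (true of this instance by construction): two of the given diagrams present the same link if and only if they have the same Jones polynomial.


grouping into links: {D1} | {D2, D3, D5} | {D4}
V(D1) = t^2 + 2t^4 - 2t^5 + t^6 - 2t^7 + t^8  (w +4, c 14, <D> = A^-20 - 2A^-16 + A^-12 - 2A^-8 + 2A^-4 + A^4)
V(D2) = -t^-8 + t^-5 + t^-3  (w -10, c 12, <D> = A^-18 + A^-10 - A^2)
D3 (bracket A^-12 + A^-4 - A^8; 14 crossings at w = -8): V = -t^-8 + t^-5 + t^-3
V(D4) = 1  (w +4, c 12, <D> = A^12)
V(D5) = -t^-8 + t^-5 + t^-3  (w -6, c 12, <D> = A^-6 + A^2 - A^14)
why: 3 values of V(t) split the 5 diagrams


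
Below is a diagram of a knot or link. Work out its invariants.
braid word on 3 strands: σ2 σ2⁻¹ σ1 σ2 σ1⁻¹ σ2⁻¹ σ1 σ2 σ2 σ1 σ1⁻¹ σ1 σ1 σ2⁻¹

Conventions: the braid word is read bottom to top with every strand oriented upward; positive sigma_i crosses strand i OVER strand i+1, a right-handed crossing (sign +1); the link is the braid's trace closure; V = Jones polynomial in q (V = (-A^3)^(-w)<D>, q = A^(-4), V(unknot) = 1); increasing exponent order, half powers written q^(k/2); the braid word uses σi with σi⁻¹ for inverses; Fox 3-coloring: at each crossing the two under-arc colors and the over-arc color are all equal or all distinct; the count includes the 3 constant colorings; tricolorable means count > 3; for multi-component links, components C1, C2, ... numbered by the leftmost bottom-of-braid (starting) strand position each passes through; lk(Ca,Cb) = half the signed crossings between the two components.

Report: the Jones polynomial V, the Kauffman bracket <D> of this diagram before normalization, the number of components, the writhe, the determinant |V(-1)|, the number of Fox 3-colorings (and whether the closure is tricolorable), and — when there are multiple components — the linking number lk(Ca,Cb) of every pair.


Jones polynomial: V(q) = 2q - 2q^2 + 4q^3 - 2q^4 + 3q^5 - 2q^6 + q^7
<D> = A^-16 - 2A^-12 + 3A^-8 - 2A^-4 + 4 - 2A^4 + 2A^8; writhe +4
components 3, writhe +4 (14 crossings)
linking number lk(C1,C2) = 0
lk(C1,C3): +2
lk(C2,C3) = 0
3-colorings: 3 of 3^14, det 16 — not tricolorable
note: w = +4 shifts under R1 moves; the (-A^3)^(-4) factor cancels that in V


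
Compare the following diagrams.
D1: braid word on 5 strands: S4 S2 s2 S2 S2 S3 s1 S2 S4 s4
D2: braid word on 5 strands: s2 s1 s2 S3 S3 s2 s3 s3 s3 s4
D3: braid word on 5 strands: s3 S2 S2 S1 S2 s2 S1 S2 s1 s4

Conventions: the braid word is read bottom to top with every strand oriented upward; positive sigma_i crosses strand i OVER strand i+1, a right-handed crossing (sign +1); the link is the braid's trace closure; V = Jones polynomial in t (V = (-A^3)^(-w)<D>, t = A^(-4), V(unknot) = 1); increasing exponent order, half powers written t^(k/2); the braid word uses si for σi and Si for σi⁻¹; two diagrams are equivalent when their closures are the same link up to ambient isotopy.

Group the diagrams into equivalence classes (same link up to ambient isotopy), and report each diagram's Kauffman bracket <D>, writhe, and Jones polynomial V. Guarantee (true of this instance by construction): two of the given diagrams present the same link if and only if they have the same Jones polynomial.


equivalence classes: {D1} | {D2} | {D3}
D1 (bracket A^-8 + 1 - A^4; 10 crossings at w = -4): V = -t^-4 + t^-3 + t^-1
V(D2) = 2t - 2t^2 + 3t^3 - 3t^4 + 2t^5 - 2t^6 + t^7  (w +6, c 10, <D> = A^-10 - 2A^-6 + 2A^-2 - 3A^2 + 3A^6 - 2A^10 + 2A^14)
V(D3) = -t^-6 + t^-5 - t^-4 + 2t^-3 - t^-2 + t^-1  (w -2, c 10, <D> = A^-2 - A^2 + 2A^6 - A^10 + A^14 - A^18)
observation: 3 values of V(t) split the 3 diagrams


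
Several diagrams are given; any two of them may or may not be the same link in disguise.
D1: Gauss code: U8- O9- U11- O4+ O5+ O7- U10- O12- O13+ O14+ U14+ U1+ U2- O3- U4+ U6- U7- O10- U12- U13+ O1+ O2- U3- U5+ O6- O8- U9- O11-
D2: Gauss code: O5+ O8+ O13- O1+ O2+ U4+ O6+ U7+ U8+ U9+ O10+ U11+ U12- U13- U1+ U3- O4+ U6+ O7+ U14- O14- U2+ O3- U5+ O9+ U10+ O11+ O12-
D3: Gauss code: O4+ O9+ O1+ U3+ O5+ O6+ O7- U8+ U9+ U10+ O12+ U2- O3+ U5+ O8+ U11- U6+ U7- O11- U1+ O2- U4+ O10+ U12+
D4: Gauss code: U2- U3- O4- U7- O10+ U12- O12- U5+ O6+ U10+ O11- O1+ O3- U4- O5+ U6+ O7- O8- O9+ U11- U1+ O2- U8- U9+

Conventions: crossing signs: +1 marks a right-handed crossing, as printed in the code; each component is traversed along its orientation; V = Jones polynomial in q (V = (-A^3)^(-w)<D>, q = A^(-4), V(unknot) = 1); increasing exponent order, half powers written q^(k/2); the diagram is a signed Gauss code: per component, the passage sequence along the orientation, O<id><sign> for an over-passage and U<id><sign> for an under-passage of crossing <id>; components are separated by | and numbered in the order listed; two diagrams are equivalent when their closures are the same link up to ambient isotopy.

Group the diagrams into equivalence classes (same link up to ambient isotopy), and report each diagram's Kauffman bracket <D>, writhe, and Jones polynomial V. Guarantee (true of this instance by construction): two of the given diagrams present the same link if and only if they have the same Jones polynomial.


equivalence classes: {D1} | {D2, D3} | {D4}
D1 (bracket A^-4 + 2A^4 - 2A^8 + A^12 - 2A^16 + A^20; 14 crossings at w = -4): V = q^-8 - 2q^-7 + q^-6 - 2q^-5 + 2q^-4 + q^-2
V(D2) = q^2 - q^3 + 3q^4 - 3q^5 + 3q^6 - 3q^7 + 2q^8 - q^9  [14 crossings, <D> = -A^-18 + 2A^-14 - 3A^-10 + 3A^-6 - 3A^-2 + 3A^2 - A^6 + A^10, w = +6]
V(D3) = q^2 - q^3 + 3q^4 - 3q^5 + 3q^6 - 3q^7 + 2q^8 - q^9  (w +6, c 12, <D> = -A^-18 + 2A^-14 - 3A^-10 + 3A^-6 - 3A^-2 + 3A^2 - A^6 + A^10)
V(D4) = -q^-3 + 2q^-2 - 2q^-1 + 3 - 2q + 2q^2 - q^3  (w -2, c 12, <D> = -A^-18 + 2A^-14 - 2A^-10 + 3A^-6 - 2A^-2 + 2A^2 - A^6)
key observation: 3 values of V(q) split the 4 diagrams


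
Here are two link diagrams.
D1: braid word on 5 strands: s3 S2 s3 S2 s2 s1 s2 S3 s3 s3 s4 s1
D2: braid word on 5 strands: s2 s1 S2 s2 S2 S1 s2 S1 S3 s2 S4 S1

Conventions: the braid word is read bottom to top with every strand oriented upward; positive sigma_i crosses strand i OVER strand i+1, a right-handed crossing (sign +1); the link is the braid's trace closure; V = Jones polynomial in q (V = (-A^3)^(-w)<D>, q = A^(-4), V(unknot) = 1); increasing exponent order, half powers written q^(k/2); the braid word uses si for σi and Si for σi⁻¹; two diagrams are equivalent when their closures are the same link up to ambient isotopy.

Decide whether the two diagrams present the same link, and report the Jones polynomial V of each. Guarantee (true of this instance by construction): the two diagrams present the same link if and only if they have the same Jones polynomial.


equivalent: no
V(D1) = q - q^2 + 2q^3 - q^4 + q^5 - q^6  (w +6, c 12, <D> = -A^-6 + A^-2 - A^2 + 2A^6 - A^10 + A^14)
V(D2) = -q^-3 + 2q^-2 - 2q^-1 + 3 - 2q + 2q^2 - q^3  (w -2, c 12, <D> = -A^-18 + 2A^-14 - 2A^-10 + 3A^-6 - 2A^-2 + 2A^2 - A^6)
why: 2 classes among 2 diagrams; unequal V(q) rules out equality


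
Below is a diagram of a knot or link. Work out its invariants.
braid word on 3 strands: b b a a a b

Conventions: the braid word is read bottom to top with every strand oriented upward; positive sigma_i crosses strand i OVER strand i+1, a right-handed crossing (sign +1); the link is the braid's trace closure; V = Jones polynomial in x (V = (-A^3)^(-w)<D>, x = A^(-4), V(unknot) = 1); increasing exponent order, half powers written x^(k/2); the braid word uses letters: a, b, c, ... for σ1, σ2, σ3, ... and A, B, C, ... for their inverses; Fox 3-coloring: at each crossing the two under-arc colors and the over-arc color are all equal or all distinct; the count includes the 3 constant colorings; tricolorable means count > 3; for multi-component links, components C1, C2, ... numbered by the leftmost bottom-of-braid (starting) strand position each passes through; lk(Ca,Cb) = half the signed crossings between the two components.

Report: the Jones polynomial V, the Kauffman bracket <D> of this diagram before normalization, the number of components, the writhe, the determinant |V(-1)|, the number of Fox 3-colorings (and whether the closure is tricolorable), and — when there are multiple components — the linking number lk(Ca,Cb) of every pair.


V = x^2 + 2x^4 - 2x^5 + x^6 - 2x^7 + x^8
<D> = A^-14 - 2A^-10 + A^-6 - 2A^-2 + 2A^2 + A^10 (w = +6)
1 component over 6 crossings, w = +6
27 Fox colorings among 3^6, |V(-1)| = 9: tricolorable
why: w = +6 (over 6 crossings) is diagram-only; (-A^3)^(-6) removes it from V


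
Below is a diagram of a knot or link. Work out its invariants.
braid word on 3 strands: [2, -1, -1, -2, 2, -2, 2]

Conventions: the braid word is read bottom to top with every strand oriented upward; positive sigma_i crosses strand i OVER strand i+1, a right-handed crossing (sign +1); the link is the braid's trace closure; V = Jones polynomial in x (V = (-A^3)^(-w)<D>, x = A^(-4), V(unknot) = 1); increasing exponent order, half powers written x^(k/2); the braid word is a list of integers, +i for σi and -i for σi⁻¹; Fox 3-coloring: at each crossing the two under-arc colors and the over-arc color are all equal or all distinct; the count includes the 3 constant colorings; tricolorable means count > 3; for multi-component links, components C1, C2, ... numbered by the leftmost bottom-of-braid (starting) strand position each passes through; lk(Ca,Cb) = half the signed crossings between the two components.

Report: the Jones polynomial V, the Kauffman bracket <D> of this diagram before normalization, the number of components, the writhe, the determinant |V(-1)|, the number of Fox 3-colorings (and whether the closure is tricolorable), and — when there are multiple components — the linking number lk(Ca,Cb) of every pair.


V = -x^(-5/2) - x^(-1/2)
<D> = A^-1 + A^7 (w = -1)
2 components over 7 crossings, w = -1
lk(C1,C2): -1
3 Fox colorings among 3^7, |V(-1)| = 2: not tricolorable
why: det 2 = |V(-1)|; not divisible by 3, so not tricolorable


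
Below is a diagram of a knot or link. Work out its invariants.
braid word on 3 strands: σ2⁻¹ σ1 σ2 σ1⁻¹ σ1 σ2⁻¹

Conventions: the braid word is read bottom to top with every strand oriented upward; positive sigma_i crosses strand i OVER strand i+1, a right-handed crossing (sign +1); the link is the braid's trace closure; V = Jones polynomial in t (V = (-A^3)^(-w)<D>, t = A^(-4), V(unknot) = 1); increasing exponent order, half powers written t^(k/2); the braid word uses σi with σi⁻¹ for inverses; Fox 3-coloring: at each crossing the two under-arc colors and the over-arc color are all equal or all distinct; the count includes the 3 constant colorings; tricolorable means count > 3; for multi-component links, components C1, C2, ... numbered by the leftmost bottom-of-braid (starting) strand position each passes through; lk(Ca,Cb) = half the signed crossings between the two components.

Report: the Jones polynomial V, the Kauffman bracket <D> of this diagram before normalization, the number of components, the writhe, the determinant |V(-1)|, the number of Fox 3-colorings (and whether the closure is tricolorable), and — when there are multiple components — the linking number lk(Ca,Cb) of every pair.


V = 1
<D> = 1 (w = 0)
1 component over 6 crossings, w = 0
3 Fox colorings among 3^6, |V(-1)| = 1: not tricolorable
why: det 1 = |V(-1)|; not divisible by 3, so not tricolorable


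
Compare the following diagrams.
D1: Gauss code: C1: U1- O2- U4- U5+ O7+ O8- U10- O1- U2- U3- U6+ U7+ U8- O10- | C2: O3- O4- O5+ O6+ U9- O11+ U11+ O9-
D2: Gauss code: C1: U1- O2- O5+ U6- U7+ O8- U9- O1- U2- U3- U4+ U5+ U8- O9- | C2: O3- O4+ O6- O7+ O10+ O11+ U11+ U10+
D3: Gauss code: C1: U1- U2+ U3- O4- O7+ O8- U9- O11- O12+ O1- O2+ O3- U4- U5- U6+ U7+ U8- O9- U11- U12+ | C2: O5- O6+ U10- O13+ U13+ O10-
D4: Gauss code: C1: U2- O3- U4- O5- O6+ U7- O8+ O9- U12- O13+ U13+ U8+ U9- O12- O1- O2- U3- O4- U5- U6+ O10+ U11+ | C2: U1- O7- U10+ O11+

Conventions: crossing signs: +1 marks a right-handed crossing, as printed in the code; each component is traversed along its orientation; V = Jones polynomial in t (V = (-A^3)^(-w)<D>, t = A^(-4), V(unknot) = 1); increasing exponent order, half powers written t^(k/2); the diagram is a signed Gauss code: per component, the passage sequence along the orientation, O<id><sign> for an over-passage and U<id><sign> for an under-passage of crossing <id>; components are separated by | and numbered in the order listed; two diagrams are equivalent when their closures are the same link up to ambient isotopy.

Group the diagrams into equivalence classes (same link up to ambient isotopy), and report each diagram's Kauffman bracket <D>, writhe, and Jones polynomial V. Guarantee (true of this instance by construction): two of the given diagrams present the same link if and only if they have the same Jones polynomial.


classes: {D1, D2, D3} | {D4}
V(D1) = t^(-9/2) - t^(-5/2) - t^(-3/2) - t^(-1/2)  [11 crossings, <D> = A^-7 + A^-3 + A - A^9, w = -3]
V(D2) = t^(-9/2) - t^(-5/2) - t^(-3/2) - t^(-1/2)  (w -1, c 11, <D> = A^-1 + A^3 + A^7 - A^15)
D3 (bracket A^-7 + A^-3 + A - A^9; 13 crossings at w = -3): V = t^(-9/2) - t^(-5/2) - t^(-3/2) - t^(-1/2)
D4 (bracket 2A^-7 - A^-3 + 2A - A^5 + A^9 - A^13; 13 crossings at w = -3): V = t^(-11/2) - t^(-9/2) + t^(-7/2) - 2t^(-5/2) + t^(-3/2) - 2t^(-1/2)
insight: 2 classes among 4 diagrams; unequal V(t) rules out equality


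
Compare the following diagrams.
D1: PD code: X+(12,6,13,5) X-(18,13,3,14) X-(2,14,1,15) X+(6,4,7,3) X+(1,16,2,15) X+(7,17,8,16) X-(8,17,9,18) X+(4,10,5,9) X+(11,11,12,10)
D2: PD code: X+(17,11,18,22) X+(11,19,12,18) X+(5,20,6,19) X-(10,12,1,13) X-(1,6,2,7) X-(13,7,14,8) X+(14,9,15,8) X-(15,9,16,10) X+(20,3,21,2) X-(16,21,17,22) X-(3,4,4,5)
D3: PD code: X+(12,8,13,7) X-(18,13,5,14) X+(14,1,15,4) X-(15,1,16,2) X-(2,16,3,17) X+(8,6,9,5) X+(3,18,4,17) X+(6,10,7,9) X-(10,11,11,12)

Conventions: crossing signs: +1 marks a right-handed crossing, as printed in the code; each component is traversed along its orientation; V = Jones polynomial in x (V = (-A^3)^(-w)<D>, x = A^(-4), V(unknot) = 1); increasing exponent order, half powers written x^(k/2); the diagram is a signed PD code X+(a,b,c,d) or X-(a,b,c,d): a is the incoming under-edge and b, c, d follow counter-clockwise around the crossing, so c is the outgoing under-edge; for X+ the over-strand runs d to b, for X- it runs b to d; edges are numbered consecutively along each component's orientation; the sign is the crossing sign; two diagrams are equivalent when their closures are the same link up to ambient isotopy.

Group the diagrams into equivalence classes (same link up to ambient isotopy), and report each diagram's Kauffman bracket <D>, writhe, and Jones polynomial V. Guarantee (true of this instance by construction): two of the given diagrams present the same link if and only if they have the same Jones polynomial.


classes: {D1, D3} | {D2}
V(D1) = -x^(1/2) - x^(3/2) - x^(5/2) + x^(9/2)  [9 crossings, <D> = -A^-9 + A^-1 + A^3 + A^7, w = +3]
D2 (bracket A^-5 + A^-1; 11 crossings at w = -1): V = -x^(-1/2) - x^(1/2)
V(D3) = -x^(1/2) - x^(3/2) - x^(5/2) + x^(9/2)  [9 crossings, <D> = -A^-15 + A^-7 + A^-3 + A, w = +1]
note: 2 values of V(x) split the 3 diagrams


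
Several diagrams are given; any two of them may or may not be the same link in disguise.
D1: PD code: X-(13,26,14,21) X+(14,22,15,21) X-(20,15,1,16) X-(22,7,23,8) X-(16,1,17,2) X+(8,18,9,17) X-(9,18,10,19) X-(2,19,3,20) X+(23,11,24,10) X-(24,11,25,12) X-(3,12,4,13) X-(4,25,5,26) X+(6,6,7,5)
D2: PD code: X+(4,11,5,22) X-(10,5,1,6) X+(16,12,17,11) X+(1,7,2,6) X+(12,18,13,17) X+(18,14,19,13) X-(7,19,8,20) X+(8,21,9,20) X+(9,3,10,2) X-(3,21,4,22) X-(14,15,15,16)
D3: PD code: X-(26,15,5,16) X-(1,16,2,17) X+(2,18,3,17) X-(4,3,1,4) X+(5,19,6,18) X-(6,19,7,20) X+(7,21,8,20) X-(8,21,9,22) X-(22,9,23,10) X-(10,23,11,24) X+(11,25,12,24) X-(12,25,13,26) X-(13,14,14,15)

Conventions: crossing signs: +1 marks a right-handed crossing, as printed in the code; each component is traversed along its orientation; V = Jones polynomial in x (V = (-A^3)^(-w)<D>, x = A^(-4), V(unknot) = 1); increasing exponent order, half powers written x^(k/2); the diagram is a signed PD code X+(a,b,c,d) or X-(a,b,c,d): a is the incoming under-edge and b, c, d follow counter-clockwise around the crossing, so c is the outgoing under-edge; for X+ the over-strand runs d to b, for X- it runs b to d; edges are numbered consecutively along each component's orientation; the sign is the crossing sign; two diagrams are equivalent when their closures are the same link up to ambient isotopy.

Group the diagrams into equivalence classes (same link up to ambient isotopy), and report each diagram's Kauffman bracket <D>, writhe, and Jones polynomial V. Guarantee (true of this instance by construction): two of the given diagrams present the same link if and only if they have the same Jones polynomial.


classes: {D1} | {D2} | {D3}
V(D1) = x^(-13/2) - x^(-11/2) + x^(-9/2) - 2x^(-7/2) - x^(-3/2)  [13 crossings, <D> = A^-9 + 2A^-1 - A^3 + A^7 - A^11, w = -5]
D2 (bracket -A^-9 + A^-1 + A^3 + A^7; 11 crossings at w = +3): V = -x^(1/2) - x^(3/2) - x^(5/2) + x^(9/2)
V(D3) = x^(-9/2) - x^(-5/2) - x^(-3/2) - x^(-1/2)  (w -5, c 13, <D> = A^-13 + A^-9 + A^-5 - A^3)
insight: V(x) takes 3 values over 3 diagrams, fixing the grouping


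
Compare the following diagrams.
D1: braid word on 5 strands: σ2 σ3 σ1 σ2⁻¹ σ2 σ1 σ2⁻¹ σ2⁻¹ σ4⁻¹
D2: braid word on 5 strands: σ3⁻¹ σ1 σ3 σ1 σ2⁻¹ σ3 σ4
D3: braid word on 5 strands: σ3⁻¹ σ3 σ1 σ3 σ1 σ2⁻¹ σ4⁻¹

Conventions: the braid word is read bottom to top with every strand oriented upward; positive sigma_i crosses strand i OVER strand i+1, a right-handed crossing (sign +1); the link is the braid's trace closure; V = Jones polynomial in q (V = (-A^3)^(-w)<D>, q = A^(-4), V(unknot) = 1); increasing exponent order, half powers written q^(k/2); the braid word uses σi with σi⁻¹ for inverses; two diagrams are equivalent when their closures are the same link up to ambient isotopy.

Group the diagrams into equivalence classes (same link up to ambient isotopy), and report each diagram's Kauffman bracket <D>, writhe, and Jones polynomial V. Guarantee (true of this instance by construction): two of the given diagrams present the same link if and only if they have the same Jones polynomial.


grouping into links: {D1, D2, D3}
V(D1) = -q^(1/2) - q^(5/2)  (w +1, c 9, <D> = A^-7 + A)
V(D2) = -q^(1/2) - q^(5/2)  (w +3, c 7, <D> = A^-1 + A^7)
V(D3) = -q^(1/2) - q^(5/2)  (w +1, c 7, <D> = A^-7 + A)
key observation: one V(q) for all 3 diagrams — one class (guaranteed)


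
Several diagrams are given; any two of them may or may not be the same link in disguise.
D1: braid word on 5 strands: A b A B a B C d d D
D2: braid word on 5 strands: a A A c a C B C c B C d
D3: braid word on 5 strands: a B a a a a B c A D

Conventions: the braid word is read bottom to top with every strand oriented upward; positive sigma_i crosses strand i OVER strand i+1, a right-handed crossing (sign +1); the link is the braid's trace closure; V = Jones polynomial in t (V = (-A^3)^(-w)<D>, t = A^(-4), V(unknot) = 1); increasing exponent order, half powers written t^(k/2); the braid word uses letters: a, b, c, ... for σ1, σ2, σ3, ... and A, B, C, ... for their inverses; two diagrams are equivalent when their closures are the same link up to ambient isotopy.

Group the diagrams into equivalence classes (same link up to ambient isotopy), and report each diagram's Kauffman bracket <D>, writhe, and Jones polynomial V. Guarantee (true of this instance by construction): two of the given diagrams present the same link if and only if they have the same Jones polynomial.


grouping into links: {D1} | {D2} | {D3}
V(D1) = t^-4 + t^-2 + 2  (w -2, c 10, <D> = 2A^-6 + A^2 + A^10)
V(D2) = t^-3 + t^-2 + t^-1 + 1  (w -2, c 12, <D> = A^-6 + A^-2 + A^2 + A^6)
V(D3) = t^-1 + 2t - t^2 + 2t^3 - t^4 + t^5  (w +2, c 10, <D> = A^-14 - A^-10 + 2A^-6 - A^-2 + 2A^2 + A^10)
key observation: V(t) takes 3 values over 3 diagrams, fixing the grouping


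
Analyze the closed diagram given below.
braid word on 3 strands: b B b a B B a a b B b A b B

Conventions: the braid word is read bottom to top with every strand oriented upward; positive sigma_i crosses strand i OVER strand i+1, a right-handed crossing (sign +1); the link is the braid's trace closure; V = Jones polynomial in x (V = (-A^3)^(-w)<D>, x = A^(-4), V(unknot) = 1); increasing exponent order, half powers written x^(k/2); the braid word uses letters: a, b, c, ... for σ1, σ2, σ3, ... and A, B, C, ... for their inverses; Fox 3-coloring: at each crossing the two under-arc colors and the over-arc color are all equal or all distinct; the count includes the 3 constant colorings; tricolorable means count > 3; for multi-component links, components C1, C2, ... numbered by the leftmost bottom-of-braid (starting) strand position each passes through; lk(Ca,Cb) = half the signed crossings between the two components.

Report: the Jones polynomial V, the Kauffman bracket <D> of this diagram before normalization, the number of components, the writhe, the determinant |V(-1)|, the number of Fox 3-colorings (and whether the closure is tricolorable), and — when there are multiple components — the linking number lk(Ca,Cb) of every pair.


Jones polynomial: V(x) = -x^-1 + 2 - x + 2x^2 - x^3 + x^4 - x^5
<D> = -A^-14 + A^-10 - A^-6 + 2A^-2 - A^2 + 2A^6 - A^10; writhe +2
components 1, writhe +2 (14 crossings)
3-colorings: 9 of 3^14, det 9 — tricolorable
note: w = +2 shifts under R1 moves; the (-A^3)^(-2) factor cancels that in V


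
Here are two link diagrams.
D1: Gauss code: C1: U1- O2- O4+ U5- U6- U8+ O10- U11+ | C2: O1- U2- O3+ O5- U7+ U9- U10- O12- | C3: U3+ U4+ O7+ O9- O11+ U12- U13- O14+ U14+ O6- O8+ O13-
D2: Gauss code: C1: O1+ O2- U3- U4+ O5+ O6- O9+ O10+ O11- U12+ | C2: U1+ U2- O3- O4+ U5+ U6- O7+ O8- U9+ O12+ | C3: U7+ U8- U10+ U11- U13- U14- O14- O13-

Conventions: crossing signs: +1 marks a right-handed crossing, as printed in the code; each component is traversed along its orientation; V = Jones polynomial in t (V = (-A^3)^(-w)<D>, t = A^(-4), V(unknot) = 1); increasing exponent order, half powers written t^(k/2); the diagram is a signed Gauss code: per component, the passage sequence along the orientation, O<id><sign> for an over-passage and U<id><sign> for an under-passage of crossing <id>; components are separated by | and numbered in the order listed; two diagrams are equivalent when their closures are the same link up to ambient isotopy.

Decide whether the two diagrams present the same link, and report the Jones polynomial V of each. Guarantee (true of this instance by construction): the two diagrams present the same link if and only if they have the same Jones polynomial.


same link: no
V(D1) = t^-5 - t^-4 + 2t^-3 - t^-2 + 2t^-1 + t  [14 crossings, <D> = A^-10 + 2A^-2 - A^2 + 2A^6 - A^10 + A^14, w = -2]
V(D2) = 1 + t + t^2 + t^3  [14 crossings, <D> = A^-12 + A^-8 + A^-4 + 1, w = 0]
insight: comparing 2 Jones polynomials yields 2 groups


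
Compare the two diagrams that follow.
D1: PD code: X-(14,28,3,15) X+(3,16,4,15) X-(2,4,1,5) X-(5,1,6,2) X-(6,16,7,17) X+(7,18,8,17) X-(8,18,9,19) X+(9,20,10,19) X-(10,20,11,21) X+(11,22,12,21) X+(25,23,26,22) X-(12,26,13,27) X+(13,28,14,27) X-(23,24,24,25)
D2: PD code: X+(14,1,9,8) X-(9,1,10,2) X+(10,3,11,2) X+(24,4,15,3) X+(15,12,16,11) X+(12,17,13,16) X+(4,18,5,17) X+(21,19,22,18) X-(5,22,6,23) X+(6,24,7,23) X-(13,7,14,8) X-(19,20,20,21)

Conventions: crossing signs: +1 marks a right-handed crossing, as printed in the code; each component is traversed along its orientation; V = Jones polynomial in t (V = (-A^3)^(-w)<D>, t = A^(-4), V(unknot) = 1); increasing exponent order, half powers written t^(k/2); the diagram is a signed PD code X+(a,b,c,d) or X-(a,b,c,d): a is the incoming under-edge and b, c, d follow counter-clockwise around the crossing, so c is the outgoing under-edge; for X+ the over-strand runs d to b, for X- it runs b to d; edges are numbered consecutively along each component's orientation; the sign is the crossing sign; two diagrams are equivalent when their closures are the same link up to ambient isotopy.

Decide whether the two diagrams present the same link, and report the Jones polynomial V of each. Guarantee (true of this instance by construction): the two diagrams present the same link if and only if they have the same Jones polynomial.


equivalent: no
D1 (bracket A^-6 + A^-2 + A^2 + A^6; 14 crossings at w = -2): V = t^-3 + t^-2 + t^-1 + 1
V(D2) = t + 2t^3 + t^5  (w +4, c 12, <D> = A^-8 + 2 + A^8)
key observation: 2 values of V(t) split the 2 diagrams


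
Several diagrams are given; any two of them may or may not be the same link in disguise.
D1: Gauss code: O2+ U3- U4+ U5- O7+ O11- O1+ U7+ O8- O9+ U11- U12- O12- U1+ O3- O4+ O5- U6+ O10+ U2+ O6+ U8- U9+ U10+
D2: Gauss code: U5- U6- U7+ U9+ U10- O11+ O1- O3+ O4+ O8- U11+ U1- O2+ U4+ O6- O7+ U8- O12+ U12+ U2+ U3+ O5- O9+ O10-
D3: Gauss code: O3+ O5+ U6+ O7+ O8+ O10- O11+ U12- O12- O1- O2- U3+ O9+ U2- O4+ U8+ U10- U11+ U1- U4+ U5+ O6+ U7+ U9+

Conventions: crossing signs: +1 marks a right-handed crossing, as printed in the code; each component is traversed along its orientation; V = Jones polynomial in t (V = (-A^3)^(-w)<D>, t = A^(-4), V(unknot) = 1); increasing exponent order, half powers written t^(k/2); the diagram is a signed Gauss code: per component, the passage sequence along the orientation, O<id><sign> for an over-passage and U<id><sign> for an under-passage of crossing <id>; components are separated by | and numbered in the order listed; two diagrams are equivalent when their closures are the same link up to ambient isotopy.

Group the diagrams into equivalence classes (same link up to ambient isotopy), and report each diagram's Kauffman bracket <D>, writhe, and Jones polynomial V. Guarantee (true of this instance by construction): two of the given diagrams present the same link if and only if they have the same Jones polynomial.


equivalence classes: {D1} | {D2} | {D3}
D1 (bracket -A^-10 + A^-6 + A^2; 12 crossings at w = +2): V = t + t^3 - t^4
D2 (bracket A^6; 12 crossings at w = +2): V = 1
V(D3) = t - t^2 + 2t^3 - t^4 + t^5 - t^6  [12 crossings, <D> = -A^-12 + A^-8 - A^-4 + 2 - A^4 + A^8, w = +4]
key observation: comparing 3 Jones polynomials yields 3 groups


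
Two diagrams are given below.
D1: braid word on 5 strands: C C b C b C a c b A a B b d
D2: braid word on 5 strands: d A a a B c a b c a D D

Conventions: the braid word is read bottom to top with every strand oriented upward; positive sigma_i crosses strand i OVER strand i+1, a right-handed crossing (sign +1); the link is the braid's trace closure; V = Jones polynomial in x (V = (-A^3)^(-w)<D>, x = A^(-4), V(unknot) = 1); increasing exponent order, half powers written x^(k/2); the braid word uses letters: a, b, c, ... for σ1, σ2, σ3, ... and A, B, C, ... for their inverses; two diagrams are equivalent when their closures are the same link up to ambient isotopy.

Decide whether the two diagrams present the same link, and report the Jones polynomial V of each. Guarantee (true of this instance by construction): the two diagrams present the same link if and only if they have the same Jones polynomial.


equivalent: no
V(D1) = -x^-3 + 2x^-2 - 2x^-1 + 3 - 2x + 2x^2 - x^3  (w +2, c 14, <D> = -A^-6 + 2A^-2 - 2A^2 + 3A^6 - 2A^10 + 2A^14 - A^18)
D2 (bracket -A^-12 + A^-8 - A^-4 + 2 - A^4 + A^8; 12 crossings at w = +4): V = x - x^2 + 2x^3 - x^4 + x^5 - x^6
why: V(x) takes 2 values over 2 diagrams, fixing the grouping


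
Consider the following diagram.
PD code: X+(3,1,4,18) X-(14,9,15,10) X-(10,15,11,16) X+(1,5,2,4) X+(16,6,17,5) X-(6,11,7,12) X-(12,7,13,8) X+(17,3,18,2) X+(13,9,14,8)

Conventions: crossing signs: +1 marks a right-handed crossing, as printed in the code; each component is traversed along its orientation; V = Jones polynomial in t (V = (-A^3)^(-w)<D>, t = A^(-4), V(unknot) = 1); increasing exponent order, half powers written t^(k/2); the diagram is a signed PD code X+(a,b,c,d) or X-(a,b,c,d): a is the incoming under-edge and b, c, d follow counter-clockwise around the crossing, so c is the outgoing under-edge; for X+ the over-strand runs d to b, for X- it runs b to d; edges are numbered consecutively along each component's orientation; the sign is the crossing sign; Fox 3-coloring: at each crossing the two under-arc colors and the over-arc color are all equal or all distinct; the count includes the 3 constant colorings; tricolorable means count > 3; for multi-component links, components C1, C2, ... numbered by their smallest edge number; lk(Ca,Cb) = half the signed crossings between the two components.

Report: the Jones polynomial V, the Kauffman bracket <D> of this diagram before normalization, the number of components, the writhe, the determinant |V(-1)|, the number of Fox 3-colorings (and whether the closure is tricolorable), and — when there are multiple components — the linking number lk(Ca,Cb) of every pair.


V(t) = -t^-3 + t^-2 - t^-1 + 3 - t + t^2 - t^3
bracket: A^-9 - A^-5 + A^-1 - 3A^3 + A^7 - A^11 + A^15, w = +1
1 component, writhe +1, over 9 crossings
det 9, colorings 27 of 3^9 — tricolorable
observation: V is palindromic (span 6, det 9): t -> 1/t fixes it; necessary, not sufficient, for amphichirality


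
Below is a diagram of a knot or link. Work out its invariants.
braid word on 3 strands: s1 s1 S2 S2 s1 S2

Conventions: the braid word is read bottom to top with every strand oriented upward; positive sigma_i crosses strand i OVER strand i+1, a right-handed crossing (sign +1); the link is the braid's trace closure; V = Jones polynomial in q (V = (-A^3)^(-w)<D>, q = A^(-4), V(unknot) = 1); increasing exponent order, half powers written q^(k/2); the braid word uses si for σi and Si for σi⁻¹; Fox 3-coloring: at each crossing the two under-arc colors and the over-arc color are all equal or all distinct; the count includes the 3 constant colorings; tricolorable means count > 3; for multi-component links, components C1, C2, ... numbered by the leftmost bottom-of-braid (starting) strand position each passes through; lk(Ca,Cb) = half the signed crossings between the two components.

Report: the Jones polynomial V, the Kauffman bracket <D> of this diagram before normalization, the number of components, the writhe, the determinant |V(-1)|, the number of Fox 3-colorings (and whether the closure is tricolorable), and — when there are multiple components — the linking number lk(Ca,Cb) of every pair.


Jones polynomial: V(q) = -q^-3 + 2q^-2 - 2q^-1 + 3 - 2q + 2q^2 - q^3
<D> = -A^-12 + 2A^-8 - 2A^-4 + 3 - 2A^4 + 2A^8 - A^12; writhe 0
components 1, writhe 0 (6 crossings)
3-colorings: 3 of 3^6, det 13 — not tricolorable
note: det 13 = |V(-1)|; not divisible by 3, so not tricolorable


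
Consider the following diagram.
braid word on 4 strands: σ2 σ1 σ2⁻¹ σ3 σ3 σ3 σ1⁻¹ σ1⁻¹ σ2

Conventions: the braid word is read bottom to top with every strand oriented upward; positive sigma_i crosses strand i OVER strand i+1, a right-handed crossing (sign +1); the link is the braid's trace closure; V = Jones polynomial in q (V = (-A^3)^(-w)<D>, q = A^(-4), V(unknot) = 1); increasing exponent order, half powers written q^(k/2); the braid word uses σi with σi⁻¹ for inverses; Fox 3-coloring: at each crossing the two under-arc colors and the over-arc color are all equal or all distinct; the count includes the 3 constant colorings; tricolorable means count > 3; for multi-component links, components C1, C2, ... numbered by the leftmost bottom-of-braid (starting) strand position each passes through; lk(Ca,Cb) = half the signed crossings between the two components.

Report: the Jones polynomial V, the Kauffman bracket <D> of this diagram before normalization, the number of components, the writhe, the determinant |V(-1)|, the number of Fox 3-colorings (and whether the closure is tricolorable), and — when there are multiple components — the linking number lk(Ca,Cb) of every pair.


Jones polynomial: V(q) = q^-1 - 1 + 2q - 3q^2 + 3q^3 - 2q^4 + 2q^5 - q^6
<D> = A^-15 - 2A^-11 + 2A^-7 - 3A^-3 + 3A - 2A^5 + A^9 - A^13; writhe +3
components 1, writhe +3 (9 crossings)
3-colorings: 9 of 3^9, det 15 — tricolorable
note: the span of V is 7, forcing >= 7 crossings in any diagram


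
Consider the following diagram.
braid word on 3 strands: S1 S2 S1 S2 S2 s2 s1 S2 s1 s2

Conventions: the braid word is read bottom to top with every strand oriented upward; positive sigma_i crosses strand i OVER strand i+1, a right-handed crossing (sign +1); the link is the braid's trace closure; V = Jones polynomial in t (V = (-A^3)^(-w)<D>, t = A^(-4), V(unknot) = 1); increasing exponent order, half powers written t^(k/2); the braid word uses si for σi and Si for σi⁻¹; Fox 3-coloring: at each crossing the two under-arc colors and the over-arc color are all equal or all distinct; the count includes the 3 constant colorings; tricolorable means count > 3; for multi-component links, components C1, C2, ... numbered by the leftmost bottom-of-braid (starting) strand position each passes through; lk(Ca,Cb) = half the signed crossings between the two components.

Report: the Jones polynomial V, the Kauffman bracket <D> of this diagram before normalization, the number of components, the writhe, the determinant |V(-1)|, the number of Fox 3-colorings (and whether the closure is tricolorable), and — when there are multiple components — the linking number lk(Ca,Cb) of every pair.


Jones polynomial: V(t) = -t^-4 + t^-3 + t^-1
<D> = A^-2 + A^6 - A^10; writhe -2
components 1, writhe -2 (10 crossings)
3-colorings: 9 of 3^10, det 3 — tricolorable
note: V spans 3 powers of t: at least 3 crossings in any diagram


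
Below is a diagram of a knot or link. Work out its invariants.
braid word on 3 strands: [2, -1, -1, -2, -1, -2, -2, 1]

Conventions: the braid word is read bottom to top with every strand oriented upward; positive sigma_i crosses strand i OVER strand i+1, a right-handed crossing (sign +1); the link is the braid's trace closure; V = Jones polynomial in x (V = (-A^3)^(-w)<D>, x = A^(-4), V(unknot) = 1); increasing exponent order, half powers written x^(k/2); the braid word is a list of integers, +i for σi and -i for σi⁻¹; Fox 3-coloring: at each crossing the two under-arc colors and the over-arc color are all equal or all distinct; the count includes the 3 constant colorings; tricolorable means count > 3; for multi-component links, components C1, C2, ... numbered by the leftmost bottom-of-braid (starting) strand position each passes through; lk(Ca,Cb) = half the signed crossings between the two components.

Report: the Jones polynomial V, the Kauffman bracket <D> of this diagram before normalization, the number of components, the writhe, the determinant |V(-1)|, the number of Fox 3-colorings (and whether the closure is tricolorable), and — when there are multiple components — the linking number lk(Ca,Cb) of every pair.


V(x) = x^-6 + x^-3 + x^-2 + x^-1
bracket: A^-8 + A^-4 + 1 + A^12, w = -4
3 components, writhe -4, over 8 crossings
lk(C1,C2) = 0
linking number lk(C1,C3) = -2
lk(C2,C3): 0
det 0, colorings 9 of 3^9 — tricolorable
observation: w = -4 shifts under R1 moves; the (-A^3)^(4) factor cancels that in V


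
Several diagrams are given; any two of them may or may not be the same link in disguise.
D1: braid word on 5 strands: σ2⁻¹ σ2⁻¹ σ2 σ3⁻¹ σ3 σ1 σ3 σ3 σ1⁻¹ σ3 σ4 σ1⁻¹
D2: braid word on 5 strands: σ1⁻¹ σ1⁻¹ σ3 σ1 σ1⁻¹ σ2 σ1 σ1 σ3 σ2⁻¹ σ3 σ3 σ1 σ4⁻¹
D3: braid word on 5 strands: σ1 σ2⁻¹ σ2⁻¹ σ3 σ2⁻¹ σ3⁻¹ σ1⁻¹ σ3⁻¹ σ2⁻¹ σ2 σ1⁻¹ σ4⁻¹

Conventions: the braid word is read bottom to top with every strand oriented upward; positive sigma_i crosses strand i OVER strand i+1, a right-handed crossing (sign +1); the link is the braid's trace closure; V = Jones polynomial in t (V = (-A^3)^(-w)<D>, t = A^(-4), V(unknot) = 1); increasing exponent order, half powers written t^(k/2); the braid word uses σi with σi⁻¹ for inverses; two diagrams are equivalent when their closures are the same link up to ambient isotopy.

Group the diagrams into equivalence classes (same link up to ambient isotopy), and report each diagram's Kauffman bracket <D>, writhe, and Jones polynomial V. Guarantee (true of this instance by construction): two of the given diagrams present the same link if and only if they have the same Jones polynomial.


equivalence classes: {D1} | {D2} | {D3}
D1 (bracket -A^-10 + A^-6 + A^2; 12 crossings at w = +2): V = t + t^3 - t^4
D2 (bracket -A^-16 + A^-12 - A^-8 + A^-4 + A^4; 14 crossings at w = +4): V = t^2 + t^4 - t^5 + t^6 - t^7
D3 (bracket A^-14 - A^-10 + 2A^-6 - A^-2 + A^2 - A^6; 12 crossings at w = -6): V = -t^-6 + t^-5 - t^-4 + 2t^-3 - t^-2 + t^-1
key observation: 3 values of V(t) split the 3 diagrams
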